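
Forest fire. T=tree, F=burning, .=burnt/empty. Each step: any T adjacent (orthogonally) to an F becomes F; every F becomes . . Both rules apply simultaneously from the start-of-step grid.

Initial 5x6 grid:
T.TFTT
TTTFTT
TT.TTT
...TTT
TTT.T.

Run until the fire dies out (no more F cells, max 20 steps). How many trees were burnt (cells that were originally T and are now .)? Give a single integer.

Answer: 18

Derivation:
Step 1: +5 fires, +2 burnt (F count now 5)
Step 2: +5 fires, +5 burnt (F count now 5)
Step 3: +4 fires, +5 burnt (F count now 4)
Step 4: +4 fires, +4 burnt (F count now 4)
Step 5: +0 fires, +4 burnt (F count now 0)
Fire out after step 5
Initially T: 21, now '.': 27
Total burnt (originally-T cells now '.'): 18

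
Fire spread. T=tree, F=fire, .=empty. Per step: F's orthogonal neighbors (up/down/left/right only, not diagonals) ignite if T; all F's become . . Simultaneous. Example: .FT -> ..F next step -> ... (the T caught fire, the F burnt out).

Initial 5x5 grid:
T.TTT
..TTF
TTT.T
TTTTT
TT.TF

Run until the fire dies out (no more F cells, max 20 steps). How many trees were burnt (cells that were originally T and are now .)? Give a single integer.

Answer: 17

Derivation:
Step 1: +5 fires, +2 burnt (F count now 5)
Step 2: +3 fires, +5 burnt (F count now 3)
Step 3: +3 fires, +3 burnt (F count now 3)
Step 4: +2 fires, +3 burnt (F count now 2)
Step 5: +3 fires, +2 burnt (F count now 3)
Step 6: +1 fires, +3 burnt (F count now 1)
Step 7: +0 fires, +1 burnt (F count now 0)
Fire out after step 7
Initially T: 18, now '.': 24
Total burnt (originally-T cells now '.'): 17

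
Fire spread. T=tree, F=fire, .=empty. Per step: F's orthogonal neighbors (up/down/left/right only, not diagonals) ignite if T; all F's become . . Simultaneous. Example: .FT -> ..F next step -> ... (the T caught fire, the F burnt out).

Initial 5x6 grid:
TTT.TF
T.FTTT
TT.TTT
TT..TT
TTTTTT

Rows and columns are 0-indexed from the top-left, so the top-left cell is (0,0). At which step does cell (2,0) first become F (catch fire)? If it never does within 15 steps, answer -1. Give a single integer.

Step 1: cell (2,0)='T' (+4 fires, +2 burnt)
Step 2: cell (2,0)='T' (+4 fires, +4 burnt)
Step 3: cell (2,0)='T' (+3 fires, +4 burnt)
Step 4: cell (2,0)='T' (+3 fires, +3 burnt)
Step 5: cell (2,0)='F' (+2 fires, +3 burnt)
  -> target ignites at step 5
Step 6: cell (2,0)='.' (+3 fires, +2 burnt)
Step 7: cell (2,0)='.' (+3 fires, +3 burnt)
Step 8: cell (2,0)='.' (+1 fires, +3 burnt)
Step 9: cell (2,0)='.' (+0 fires, +1 burnt)
  fire out at step 9

5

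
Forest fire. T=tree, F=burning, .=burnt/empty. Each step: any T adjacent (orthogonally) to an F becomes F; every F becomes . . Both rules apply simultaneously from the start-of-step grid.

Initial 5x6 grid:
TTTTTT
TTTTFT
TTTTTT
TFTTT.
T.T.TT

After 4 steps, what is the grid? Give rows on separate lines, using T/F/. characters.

Step 1: 7 trees catch fire, 2 burn out
  TTTTFT
  TTTF.F
  TFTTFT
  F.FTT.
  T.T.TT
Step 2: 12 trees catch fire, 7 burn out
  TTTF.F
  TFF...
  F.FF.F
  ...FF.
  F.F.TT
Step 3: 4 trees catch fire, 12 burn out
  TFF...
  F.....
  ......
  ......
  ....FT
Step 4: 2 trees catch fire, 4 burn out
  F.....
  ......
  ......
  ......
  .....F

F.....
......
......
......
.....F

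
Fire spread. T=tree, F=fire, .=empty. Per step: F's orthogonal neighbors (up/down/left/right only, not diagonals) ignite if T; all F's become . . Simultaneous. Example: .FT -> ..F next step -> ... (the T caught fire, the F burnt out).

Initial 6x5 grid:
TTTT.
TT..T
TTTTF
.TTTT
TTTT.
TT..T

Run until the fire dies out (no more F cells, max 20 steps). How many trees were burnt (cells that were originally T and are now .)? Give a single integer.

Step 1: +3 fires, +1 burnt (F count now 3)
Step 2: +2 fires, +3 burnt (F count now 2)
Step 3: +3 fires, +2 burnt (F count now 3)
Step 4: +4 fires, +3 burnt (F count now 4)
Step 5: +3 fires, +4 burnt (F count now 3)
Step 6: +4 fires, +3 burnt (F count now 4)
Step 7: +2 fires, +4 burnt (F count now 2)
Step 8: +0 fires, +2 burnt (F count now 0)
Fire out after step 8
Initially T: 22, now '.': 29
Total burnt (originally-T cells now '.'): 21

Answer: 21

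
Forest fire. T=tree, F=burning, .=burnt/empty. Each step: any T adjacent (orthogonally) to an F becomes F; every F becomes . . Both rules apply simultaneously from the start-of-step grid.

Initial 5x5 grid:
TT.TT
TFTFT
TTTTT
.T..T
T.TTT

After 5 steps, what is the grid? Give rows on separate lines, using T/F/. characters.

Step 1: 7 trees catch fire, 2 burn out
  TF.FT
  F.F.F
  TFTFT
  .T..T
  T.TTT
Step 2: 6 trees catch fire, 7 burn out
  F...F
  .....
  F.F.F
  .F..T
  T.TTT
Step 3: 1 trees catch fire, 6 burn out
  .....
  .....
  .....
  ....F
  T.TTT
Step 4: 1 trees catch fire, 1 burn out
  .....
  .....
  .....
  .....
  T.TTF
Step 5: 1 trees catch fire, 1 burn out
  .....
  .....
  .....
  .....
  T.TF.

.....
.....
.....
.....
T.TF.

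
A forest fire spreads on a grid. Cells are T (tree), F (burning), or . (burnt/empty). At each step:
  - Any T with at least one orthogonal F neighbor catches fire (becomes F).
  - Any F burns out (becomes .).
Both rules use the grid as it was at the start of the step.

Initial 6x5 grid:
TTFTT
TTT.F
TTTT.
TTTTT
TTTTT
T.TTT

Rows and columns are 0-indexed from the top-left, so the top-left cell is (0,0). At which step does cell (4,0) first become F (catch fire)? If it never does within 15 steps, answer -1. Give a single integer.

Step 1: cell (4,0)='T' (+4 fires, +2 burnt)
Step 2: cell (4,0)='T' (+3 fires, +4 burnt)
Step 3: cell (4,0)='T' (+4 fires, +3 burnt)
Step 4: cell (4,0)='T' (+4 fires, +4 burnt)
Step 5: cell (4,0)='T' (+5 fires, +4 burnt)
Step 6: cell (4,0)='F' (+3 fires, +5 burnt)
  -> target ignites at step 6
Step 7: cell (4,0)='.' (+2 fires, +3 burnt)
Step 8: cell (4,0)='.' (+0 fires, +2 burnt)
  fire out at step 8

6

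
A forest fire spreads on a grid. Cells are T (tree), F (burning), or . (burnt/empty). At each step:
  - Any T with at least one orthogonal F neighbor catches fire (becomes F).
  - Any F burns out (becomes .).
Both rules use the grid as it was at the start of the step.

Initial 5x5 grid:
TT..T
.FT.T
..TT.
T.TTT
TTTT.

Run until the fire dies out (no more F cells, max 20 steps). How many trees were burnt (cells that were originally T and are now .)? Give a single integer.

Answer: 13

Derivation:
Step 1: +2 fires, +1 burnt (F count now 2)
Step 2: +2 fires, +2 burnt (F count now 2)
Step 3: +2 fires, +2 burnt (F count now 2)
Step 4: +2 fires, +2 burnt (F count now 2)
Step 5: +3 fires, +2 burnt (F count now 3)
Step 6: +1 fires, +3 burnt (F count now 1)
Step 7: +1 fires, +1 burnt (F count now 1)
Step 8: +0 fires, +1 burnt (F count now 0)
Fire out after step 8
Initially T: 15, now '.': 23
Total burnt (originally-T cells now '.'): 13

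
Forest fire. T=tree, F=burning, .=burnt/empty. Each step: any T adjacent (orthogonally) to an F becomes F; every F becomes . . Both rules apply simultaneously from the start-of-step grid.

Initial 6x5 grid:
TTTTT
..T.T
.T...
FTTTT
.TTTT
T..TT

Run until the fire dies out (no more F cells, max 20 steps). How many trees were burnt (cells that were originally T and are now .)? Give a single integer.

Answer: 11

Derivation:
Step 1: +1 fires, +1 burnt (F count now 1)
Step 2: +3 fires, +1 burnt (F count now 3)
Step 3: +2 fires, +3 burnt (F count now 2)
Step 4: +2 fires, +2 burnt (F count now 2)
Step 5: +2 fires, +2 burnt (F count now 2)
Step 6: +1 fires, +2 burnt (F count now 1)
Step 7: +0 fires, +1 burnt (F count now 0)
Fire out after step 7
Initially T: 19, now '.': 22
Total burnt (originally-T cells now '.'): 11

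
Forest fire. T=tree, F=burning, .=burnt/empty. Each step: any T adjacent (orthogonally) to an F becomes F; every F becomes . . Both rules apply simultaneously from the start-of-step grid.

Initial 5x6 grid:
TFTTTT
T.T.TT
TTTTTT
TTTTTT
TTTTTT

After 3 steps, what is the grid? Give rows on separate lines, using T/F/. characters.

Step 1: 2 trees catch fire, 1 burn out
  F.FTTT
  T.T.TT
  TTTTTT
  TTTTTT
  TTTTTT
Step 2: 3 trees catch fire, 2 burn out
  ...FTT
  F.F.TT
  TTTTTT
  TTTTTT
  TTTTTT
Step 3: 3 trees catch fire, 3 burn out
  ....FT
  ....TT
  FTFTTT
  TTTTTT
  TTTTTT

....FT
....TT
FTFTTT
TTTTTT
TTTTTT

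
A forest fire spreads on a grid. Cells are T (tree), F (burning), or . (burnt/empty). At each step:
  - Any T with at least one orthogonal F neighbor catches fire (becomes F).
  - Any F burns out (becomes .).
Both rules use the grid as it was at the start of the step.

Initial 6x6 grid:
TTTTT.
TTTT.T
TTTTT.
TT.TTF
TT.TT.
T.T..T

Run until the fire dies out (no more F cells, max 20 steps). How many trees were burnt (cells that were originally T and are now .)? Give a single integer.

Step 1: +1 fires, +1 burnt (F count now 1)
Step 2: +3 fires, +1 burnt (F count now 3)
Step 3: +2 fires, +3 burnt (F count now 2)
Step 4: +2 fires, +2 burnt (F count now 2)
Step 5: +3 fires, +2 burnt (F count now 3)
Step 6: +5 fires, +3 burnt (F count now 5)
Step 7: +4 fires, +5 burnt (F count now 4)
Step 8: +2 fires, +4 burnt (F count now 2)
Step 9: +1 fires, +2 burnt (F count now 1)
Step 10: +0 fires, +1 burnt (F count now 0)
Fire out after step 10
Initially T: 26, now '.': 33
Total burnt (originally-T cells now '.'): 23

Answer: 23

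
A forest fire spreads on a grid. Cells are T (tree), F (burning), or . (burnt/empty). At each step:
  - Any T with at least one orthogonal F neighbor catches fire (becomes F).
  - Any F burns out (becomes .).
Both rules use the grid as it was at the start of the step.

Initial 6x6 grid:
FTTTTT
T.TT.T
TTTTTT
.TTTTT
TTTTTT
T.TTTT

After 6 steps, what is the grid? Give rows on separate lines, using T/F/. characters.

Step 1: 2 trees catch fire, 1 burn out
  .FTTTT
  F.TT.T
  TTTTTT
  .TTTTT
  TTTTTT
  T.TTTT
Step 2: 2 trees catch fire, 2 burn out
  ..FTTT
  ..TT.T
  FTTTTT
  .TTTTT
  TTTTTT
  T.TTTT
Step 3: 3 trees catch fire, 2 burn out
  ...FTT
  ..FT.T
  .FTTTT
  .TTTTT
  TTTTTT
  T.TTTT
Step 4: 4 trees catch fire, 3 burn out
  ....FT
  ...F.T
  ..FTTT
  .FTTTT
  TTTTTT
  T.TTTT
Step 5: 4 trees catch fire, 4 burn out
  .....F
  .....T
  ...FTT
  ..FTTT
  TFTTTT
  T.TTTT
Step 6: 5 trees catch fire, 4 burn out
  ......
  .....F
  ....FT
  ...FTT
  F.FTTT
  T.TTTT

......
.....F
....FT
...FTT
F.FTTT
T.TTTT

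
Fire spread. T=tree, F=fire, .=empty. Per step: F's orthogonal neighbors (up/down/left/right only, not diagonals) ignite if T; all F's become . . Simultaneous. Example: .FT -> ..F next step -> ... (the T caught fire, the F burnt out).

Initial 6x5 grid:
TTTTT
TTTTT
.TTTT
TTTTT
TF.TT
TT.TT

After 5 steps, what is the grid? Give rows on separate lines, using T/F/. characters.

Step 1: 3 trees catch fire, 1 burn out
  TTTTT
  TTTTT
  .TTTT
  TFTTT
  F..TT
  TF.TT
Step 2: 4 trees catch fire, 3 burn out
  TTTTT
  TTTTT
  .FTTT
  F.FTT
  ...TT
  F..TT
Step 3: 3 trees catch fire, 4 burn out
  TTTTT
  TFTTT
  ..FTT
  ...FT
  ...TT
  ...TT
Step 4: 6 trees catch fire, 3 burn out
  TFTTT
  F.FTT
  ...FT
  ....F
  ...FT
  ...TT
Step 5: 6 trees catch fire, 6 burn out
  F.FTT
  ...FT
  ....F
  .....
  ....F
  ...FT

F.FTT
...FT
....F
.....
....F
...FT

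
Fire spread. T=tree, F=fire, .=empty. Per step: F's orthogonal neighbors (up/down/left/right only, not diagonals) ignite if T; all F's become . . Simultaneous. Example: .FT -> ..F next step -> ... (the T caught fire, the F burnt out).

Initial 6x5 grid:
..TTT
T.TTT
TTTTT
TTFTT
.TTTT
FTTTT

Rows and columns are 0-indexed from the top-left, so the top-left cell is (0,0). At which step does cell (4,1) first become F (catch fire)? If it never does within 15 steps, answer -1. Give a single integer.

Step 1: cell (4,1)='T' (+5 fires, +2 burnt)
Step 2: cell (4,1)='F' (+8 fires, +5 burnt)
  -> target ignites at step 2
Step 3: cell (4,1)='.' (+6 fires, +8 burnt)
Step 4: cell (4,1)='.' (+4 fires, +6 burnt)
Step 5: cell (4,1)='.' (+1 fires, +4 burnt)
Step 6: cell (4,1)='.' (+0 fires, +1 burnt)
  fire out at step 6

2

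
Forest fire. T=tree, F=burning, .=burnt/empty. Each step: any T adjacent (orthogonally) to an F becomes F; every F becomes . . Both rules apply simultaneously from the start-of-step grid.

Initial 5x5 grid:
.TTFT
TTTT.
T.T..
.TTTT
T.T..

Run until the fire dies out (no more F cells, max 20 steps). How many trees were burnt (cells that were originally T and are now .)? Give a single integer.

Answer: 14

Derivation:
Step 1: +3 fires, +1 burnt (F count now 3)
Step 2: +2 fires, +3 burnt (F count now 2)
Step 3: +2 fires, +2 burnt (F count now 2)
Step 4: +2 fires, +2 burnt (F count now 2)
Step 5: +4 fires, +2 burnt (F count now 4)
Step 6: +1 fires, +4 burnt (F count now 1)
Step 7: +0 fires, +1 burnt (F count now 0)
Fire out after step 7
Initially T: 15, now '.': 24
Total burnt (originally-T cells now '.'): 14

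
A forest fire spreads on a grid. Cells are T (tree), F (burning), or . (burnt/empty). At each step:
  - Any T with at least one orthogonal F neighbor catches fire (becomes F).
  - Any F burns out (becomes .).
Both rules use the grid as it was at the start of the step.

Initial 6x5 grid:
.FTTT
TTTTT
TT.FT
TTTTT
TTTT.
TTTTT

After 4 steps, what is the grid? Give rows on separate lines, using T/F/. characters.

Step 1: 5 trees catch fire, 2 burn out
  ..FTT
  TFTFT
  TT..F
  TTTFT
  TTTT.
  TTTTT
Step 2: 8 trees catch fire, 5 burn out
  ...FT
  F.F.F
  TF...
  TTF.F
  TTTF.
  TTTTT
Step 3: 5 trees catch fire, 8 burn out
  ....F
  .....
  F....
  TF...
  TTF..
  TTTFT
Step 4: 4 trees catch fire, 5 burn out
  .....
  .....
  .....
  F....
  TF...
  TTF.F

.....
.....
.....
F....
TF...
TTF.F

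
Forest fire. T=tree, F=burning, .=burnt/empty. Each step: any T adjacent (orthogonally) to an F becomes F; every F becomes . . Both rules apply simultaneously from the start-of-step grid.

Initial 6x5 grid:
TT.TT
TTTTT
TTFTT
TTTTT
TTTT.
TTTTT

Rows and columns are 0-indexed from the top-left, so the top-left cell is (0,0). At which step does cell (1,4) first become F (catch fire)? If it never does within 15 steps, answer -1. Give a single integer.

Step 1: cell (1,4)='T' (+4 fires, +1 burnt)
Step 2: cell (1,4)='T' (+7 fires, +4 burnt)
Step 3: cell (1,4)='F' (+9 fires, +7 burnt)
  -> target ignites at step 3
Step 4: cell (1,4)='.' (+5 fires, +9 burnt)
Step 5: cell (1,4)='.' (+2 fires, +5 burnt)
Step 6: cell (1,4)='.' (+0 fires, +2 burnt)
  fire out at step 6

3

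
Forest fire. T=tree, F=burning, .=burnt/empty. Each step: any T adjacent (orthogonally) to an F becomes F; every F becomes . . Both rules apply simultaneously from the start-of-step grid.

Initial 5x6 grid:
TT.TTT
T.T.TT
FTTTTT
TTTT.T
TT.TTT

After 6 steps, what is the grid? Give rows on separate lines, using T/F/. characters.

Step 1: 3 trees catch fire, 1 burn out
  TT.TTT
  F.T.TT
  .FTTTT
  FTTT.T
  TT.TTT
Step 2: 4 trees catch fire, 3 burn out
  FT.TTT
  ..T.TT
  ..FTTT
  .FTT.T
  FT.TTT
Step 3: 5 trees catch fire, 4 burn out
  .F.TTT
  ..F.TT
  ...FTT
  ..FT.T
  .F.TTT
Step 4: 2 trees catch fire, 5 burn out
  ...TTT
  ....TT
  ....FT
  ...F.T
  ...TTT
Step 5: 3 trees catch fire, 2 burn out
  ...TTT
  ....FT
  .....F
  .....T
  ...FTT
Step 6: 4 trees catch fire, 3 burn out
  ...TFT
  .....F
  ......
  .....F
  ....FT

...TFT
.....F
......
.....F
....FT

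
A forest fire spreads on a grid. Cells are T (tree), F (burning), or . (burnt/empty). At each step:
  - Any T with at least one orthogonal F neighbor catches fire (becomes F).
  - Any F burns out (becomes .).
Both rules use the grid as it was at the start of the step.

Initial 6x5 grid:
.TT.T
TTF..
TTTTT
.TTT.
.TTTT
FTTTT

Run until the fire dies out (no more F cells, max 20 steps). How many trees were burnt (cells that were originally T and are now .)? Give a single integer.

Step 1: +4 fires, +2 burnt (F count now 4)
Step 2: +7 fires, +4 burnt (F count now 7)
Step 3: +6 fires, +7 burnt (F count now 6)
Step 4: +2 fires, +6 burnt (F count now 2)
Step 5: +1 fires, +2 burnt (F count now 1)
Step 6: +0 fires, +1 burnt (F count now 0)
Fire out after step 6
Initially T: 21, now '.': 29
Total burnt (originally-T cells now '.'): 20

Answer: 20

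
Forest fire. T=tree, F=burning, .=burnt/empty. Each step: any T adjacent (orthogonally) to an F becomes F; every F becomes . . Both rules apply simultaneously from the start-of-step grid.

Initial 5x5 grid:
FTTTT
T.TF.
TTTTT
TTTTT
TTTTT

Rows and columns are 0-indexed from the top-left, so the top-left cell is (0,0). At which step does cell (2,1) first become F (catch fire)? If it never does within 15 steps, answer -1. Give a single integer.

Step 1: cell (2,1)='T' (+5 fires, +2 burnt)
Step 2: cell (2,1)='T' (+6 fires, +5 burnt)
Step 3: cell (2,1)='F' (+5 fires, +6 burnt)
  -> target ignites at step 3
Step 4: cell (2,1)='.' (+4 fires, +5 burnt)
Step 5: cell (2,1)='.' (+1 fires, +4 burnt)
Step 6: cell (2,1)='.' (+0 fires, +1 burnt)
  fire out at step 6

3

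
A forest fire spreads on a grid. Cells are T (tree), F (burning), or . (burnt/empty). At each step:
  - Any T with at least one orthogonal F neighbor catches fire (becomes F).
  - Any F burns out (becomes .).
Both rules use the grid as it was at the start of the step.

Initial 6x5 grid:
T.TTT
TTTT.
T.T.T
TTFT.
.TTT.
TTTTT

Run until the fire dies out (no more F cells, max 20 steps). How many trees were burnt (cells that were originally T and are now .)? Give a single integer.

Answer: 21

Derivation:
Step 1: +4 fires, +1 burnt (F count now 4)
Step 2: +5 fires, +4 burnt (F count now 5)
Step 3: +6 fires, +5 burnt (F count now 6)
Step 4: +4 fires, +6 burnt (F count now 4)
Step 5: +2 fires, +4 burnt (F count now 2)
Step 6: +0 fires, +2 burnt (F count now 0)
Fire out after step 6
Initially T: 22, now '.': 29
Total burnt (originally-T cells now '.'): 21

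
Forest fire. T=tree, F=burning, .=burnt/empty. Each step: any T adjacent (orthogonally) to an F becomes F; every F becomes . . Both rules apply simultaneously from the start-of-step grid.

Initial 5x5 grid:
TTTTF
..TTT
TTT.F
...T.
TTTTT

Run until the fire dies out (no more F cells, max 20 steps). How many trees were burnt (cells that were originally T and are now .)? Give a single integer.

Step 1: +2 fires, +2 burnt (F count now 2)
Step 2: +2 fires, +2 burnt (F count now 2)
Step 3: +2 fires, +2 burnt (F count now 2)
Step 4: +2 fires, +2 burnt (F count now 2)
Step 5: +1 fires, +2 burnt (F count now 1)
Step 6: +1 fires, +1 burnt (F count now 1)
Step 7: +0 fires, +1 burnt (F count now 0)
Fire out after step 7
Initially T: 16, now '.': 19
Total burnt (originally-T cells now '.'): 10

Answer: 10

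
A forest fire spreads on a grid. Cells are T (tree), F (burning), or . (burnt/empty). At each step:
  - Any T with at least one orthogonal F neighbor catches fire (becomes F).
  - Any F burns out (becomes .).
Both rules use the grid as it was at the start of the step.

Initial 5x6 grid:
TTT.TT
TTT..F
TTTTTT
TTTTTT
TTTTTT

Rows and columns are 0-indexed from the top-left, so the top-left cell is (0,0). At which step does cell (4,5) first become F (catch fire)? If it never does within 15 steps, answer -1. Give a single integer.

Step 1: cell (4,5)='T' (+2 fires, +1 burnt)
Step 2: cell (4,5)='T' (+3 fires, +2 burnt)
Step 3: cell (4,5)='F' (+3 fires, +3 burnt)
  -> target ignites at step 3
Step 4: cell (4,5)='.' (+3 fires, +3 burnt)
Step 5: cell (4,5)='.' (+4 fires, +3 burnt)
Step 6: cell (4,5)='.' (+5 fires, +4 burnt)
Step 7: cell (4,5)='.' (+4 fires, +5 burnt)
Step 8: cell (4,5)='.' (+2 fires, +4 burnt)
Step 9: cell (4,5)='.' (+0 fires, +2 burnt)
  fire out at step 9

3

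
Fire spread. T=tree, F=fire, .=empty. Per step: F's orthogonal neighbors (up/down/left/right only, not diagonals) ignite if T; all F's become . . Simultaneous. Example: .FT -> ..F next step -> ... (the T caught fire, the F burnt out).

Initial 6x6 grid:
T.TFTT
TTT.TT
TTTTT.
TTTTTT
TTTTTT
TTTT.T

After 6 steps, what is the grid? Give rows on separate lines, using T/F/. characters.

Step 1: 2 trees catch fire, 1 burn out
  T.F.FT
  TTT.TT
  TTTTT.
  TTTTTT
  TTTTTT
  TTTT.T
Step 2: 3 trees catch fire, 2 burn out
  T....F
  TTF.FT
  TTTTT.
  TTTTTT
  TTTTTT
  TTTT.T
Step 3: 4 trees catch fire, 3 burn out
  T.....
  TF...F
  TTFTF.
  TTTTTT
  TTTTTT
  TTTT.T
Step 4: 5 trees catch fire, 4 burn out
  T.....
  F.....
  TF.F..
  TTFTFT
  TTTTTT
  TTTT.T
Step 5: 7 trees catch fire, 5 burn out
  F.....
  ......
  F.....
  TF.F.F
  TTFTFT
  TTTT.T
Step 6: 5 trees catch fire, 7 burn out
  ......
  ......
  ......
  F.....
  TF.F.F
  TTFT.T

......
......
......
F.....
TF.F.F
TTFT.T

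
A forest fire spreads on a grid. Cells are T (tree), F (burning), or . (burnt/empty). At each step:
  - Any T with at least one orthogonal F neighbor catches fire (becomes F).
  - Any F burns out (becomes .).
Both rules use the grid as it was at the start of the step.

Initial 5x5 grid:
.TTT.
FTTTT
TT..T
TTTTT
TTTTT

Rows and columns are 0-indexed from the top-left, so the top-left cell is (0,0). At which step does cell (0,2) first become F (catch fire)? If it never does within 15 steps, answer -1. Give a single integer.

Step 1: cell (0,2)='T' (+2 fires, +1 burnt)
Step 2: cell (0,2)='T' (+4 fires, +2 burnt)
Step 3: cell (0,2)='F' (+4 fires, +4 burnt)
  -> target ignites at step 3
Step 4: cell (0,2)='.' (+4 fires, +4 burnt)
Step 5: cell (0,2)='.' (+3 fires, +4 burnt)
Step 6: cell (0,2)='.' (+2 fires, +3 burnt)
Step 7: cell (0,2)='.' (+1 fires, +2 burnt)
Step 8: cell (0,2)='.' (+0 fires, +1 burnt)
  fire out at step 8

3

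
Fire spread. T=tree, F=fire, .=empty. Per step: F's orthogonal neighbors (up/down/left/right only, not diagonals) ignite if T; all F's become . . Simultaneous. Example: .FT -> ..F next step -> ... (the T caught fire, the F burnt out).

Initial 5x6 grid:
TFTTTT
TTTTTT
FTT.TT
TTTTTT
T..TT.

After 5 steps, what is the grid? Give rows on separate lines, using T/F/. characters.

Step 1: 6 trees catch fire, 2 burn out
  F.FTTT
  FFTTTT
  .FT.TT
  FTTTTT
  T..TT.
Step 2: 5 trees catch fire, 6 burn out
  ...FTT
  ..FTTT
  ..F.TT
  .FTTTT
  F..TT.
Step 3: 3 trees catch fire, 5 burn out
  ....FT
  ...FTT
  ....TT
  ..FTTT
  ...TT.
Step 4: 3 trees catch fire, 3 burn out
  .....F
  ....FT
  ....TT
  ...FTT
  ...TT.
Step 5: 4 trees catch fire, 3 burn out
  ......
  .....F
  ....FT
  ....FT
  ...FT.

......
.....F
....FT
....FT
...FT.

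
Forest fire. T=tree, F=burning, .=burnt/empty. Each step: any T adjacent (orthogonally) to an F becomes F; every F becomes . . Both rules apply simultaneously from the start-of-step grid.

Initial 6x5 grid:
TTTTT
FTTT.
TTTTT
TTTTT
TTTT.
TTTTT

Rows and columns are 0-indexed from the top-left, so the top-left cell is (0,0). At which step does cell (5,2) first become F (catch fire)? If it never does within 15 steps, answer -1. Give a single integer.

Step 1: cell (5,2)='T' (+3 fires, +1 burnt)
Step 2: cell (5,2)='T' (+4 fires, +3 burnt)
Step 3: cell (5,2)='T' (+5 fires, +4 burnt)
Step 4: cell (5,2)='T' (+5 fires, +5 burnt)
Step 5: cell (5,2)='T' (+5 fires, +5 burnt)
Step 6: cell (5,2)='F' (+3 fires, +5 burnt)
  -> target ignites at step 6
Step 7: cell (5,2)='.' (+1 fires, +3 burnt)
Step 8: cell (5,2)='.' (+1 fires, +1 burnt)
Step 9: cell (5,2)='.' (+0 fires, +1 burnt)
  fire out at step 9

6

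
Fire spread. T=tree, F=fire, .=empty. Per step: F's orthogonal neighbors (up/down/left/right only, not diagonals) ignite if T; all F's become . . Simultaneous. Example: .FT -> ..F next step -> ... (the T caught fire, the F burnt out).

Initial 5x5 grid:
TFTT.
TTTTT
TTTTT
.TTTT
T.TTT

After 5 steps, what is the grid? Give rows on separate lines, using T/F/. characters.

Step 1: 3 trees catch fire, 1 burn out
  F.FT.
  TFTTT
  TTTTT
  .TTTT
  T.TTT
Step 2: 4 trees catch fire, 3 burn out
  ...F.
  F.FTT
  TFTTT
  .TTTT
  T.TTT
Step 3: 4 trees catch fire, 4 burn out
  .....
  ...FT
  F.FTT
  .FTTT
  T.TTT
Step 4: 3 trees catch fire, 4 burn out
  .....
  ....F
  ...FT
  ..FTT
  T.TTT
Step 5: 3 trees catch fire, 3 burn out
  .....
  .....
  ....F
  ...FT
  T.FTT

.....
.....
....F
...FT
T.FTT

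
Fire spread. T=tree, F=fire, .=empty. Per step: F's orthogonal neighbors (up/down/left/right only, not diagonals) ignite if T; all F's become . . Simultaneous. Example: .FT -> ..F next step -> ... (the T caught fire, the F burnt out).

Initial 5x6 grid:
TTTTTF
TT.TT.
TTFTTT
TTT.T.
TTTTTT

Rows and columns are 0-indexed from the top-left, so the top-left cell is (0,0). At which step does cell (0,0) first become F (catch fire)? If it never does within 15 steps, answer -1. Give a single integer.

Step 1: cell (0,0)='T' (+4 fires, +2 burnt)
Step 2: cell (0,0)='T' (+8 fires, +4 burnt)
Step 3: cell (0,0)='T' (+8 fires, +8 burnt)
Step 4: cell (0,0)='F' (+3 fires, +8 burnt)
  -> target ignites at step 4
Step 5: cell (0,0)='.' (+1 fires, +3 burnt)
Step 6: cell (0,0)='.' (+0 fires, +1 burnt)
  fire out at step 6

4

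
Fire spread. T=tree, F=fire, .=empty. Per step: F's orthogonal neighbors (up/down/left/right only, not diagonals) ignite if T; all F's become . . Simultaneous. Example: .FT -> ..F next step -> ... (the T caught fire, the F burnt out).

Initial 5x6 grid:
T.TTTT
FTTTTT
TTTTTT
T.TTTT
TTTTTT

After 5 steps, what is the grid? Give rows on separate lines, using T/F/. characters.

Step 1: 3 trees catch fire, 1 burn out
  F.TTTT
  .FTTTT
  FTTTTT
  T.TTTT
  TTTTTT
Step 2: 3 trees catch fire, 3 burn out
  ..TTTT
  ..FTTT
  .FTTTT
  F.TTTT
  TTTTTT
Step 3: 4 trees catch fire, 3 burn out
  ..FTTT
  ...FTT
  ..FTTT
  ..TTTT
  FTTTTT
Step 4: 5 trees catch fire, 4 burn out
  ...FTT
  ....FT
  ...FTT
  ..FTTT
  .FTTTT
Step 5: 5 trees catch fire, 5 burn out
  ....FT
  .....F
  ....FT
  ...FTT
  ..FTTT

....FT
.....F
....FT
...FTT
..FTTT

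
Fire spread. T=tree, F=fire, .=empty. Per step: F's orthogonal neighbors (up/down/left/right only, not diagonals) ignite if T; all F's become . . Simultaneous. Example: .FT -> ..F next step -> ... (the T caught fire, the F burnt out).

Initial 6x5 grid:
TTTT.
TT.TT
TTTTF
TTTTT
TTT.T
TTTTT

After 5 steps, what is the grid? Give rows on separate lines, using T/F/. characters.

Step 1: 3 trees catch fire, 1 burn out
  TTTT.
  TT.TF
  TTTF.
  TTTTF
  TTT.T
  TTTTT
Step 2: 4 trees catch fire, 3 burn out
  TTTT.
  TT.F.
  TTF..
  TTTF.
  TTT.F
  TTTTT
Step 3: 4 trees catch fire, 4 burn out
  TTTF.
  TT...
  TF...
  TTF..
  TTT..
  TTTTF
Step 4: 6 trees catch fire, 4 burn out
  TTF..
  TF...
  F....
  TF...
  TTF..
  TTTF.
Step 5: 5 trees catch fire, 6 burn out
  TF...
  F....
  .....
  F....
  TF...
  TTF..

TF...
F....
.....
F....
TF...
TTF..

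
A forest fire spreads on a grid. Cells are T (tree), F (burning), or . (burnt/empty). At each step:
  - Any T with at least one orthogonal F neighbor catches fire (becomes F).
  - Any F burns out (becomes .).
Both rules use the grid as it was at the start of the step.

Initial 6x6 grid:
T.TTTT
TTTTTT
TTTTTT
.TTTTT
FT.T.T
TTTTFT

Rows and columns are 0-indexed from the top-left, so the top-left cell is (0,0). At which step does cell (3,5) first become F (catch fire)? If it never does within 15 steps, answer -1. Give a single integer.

Step 1: cell (3,5)='T' (+4 fires, +2 burnt)
Step 2: cell (3,5)='T' (+5 fires, +4 burnt)
Step 3: cell (3,5)='F' (+4 fires, +5 burnt)
  -> target ignites at step 3
Step 4: cell (3,5)='.' (+6 fires, +4 burnt)
Step 5: cell (3,5)='.' (+5 fires, +6 burnt)
Step 6: cell (3,5)='.' (+5 fires, +5 burnt)
Step 7: cell (3,5)='.' (+1 fires, +5 burnt)
Step 8: cell (3,5)='.' (+0 fires, +1 burnt)
  fire out at step 8

3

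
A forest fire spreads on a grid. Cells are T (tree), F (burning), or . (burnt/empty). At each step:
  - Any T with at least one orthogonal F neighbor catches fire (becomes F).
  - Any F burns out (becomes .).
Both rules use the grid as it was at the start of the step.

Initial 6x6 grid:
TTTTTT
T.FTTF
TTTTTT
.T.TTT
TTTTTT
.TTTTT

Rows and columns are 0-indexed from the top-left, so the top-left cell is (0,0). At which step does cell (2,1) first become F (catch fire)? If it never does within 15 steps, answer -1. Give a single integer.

Step 1: cell (2,1)='T' (+6 fires, +2 burnt)
Step 2: cell (2,1)='F' (+7 fires, +6 burnt)
  -> target ignites at step 2
Step 3: cell (2,1)='.' (+6 fires, +7 burnt)
Step 4: cell (2,1)='.' (+5 fires, +6 burnt)
Step 5: cell (2,1)='.' (+5 fires, +5 burnt)
Step 6: cell (2,1)='.' (+1 fires, +5 burnt)
Step 7: cell (2,1)='.' (+0 fires, +1 burnt)
  fire out at step 7

2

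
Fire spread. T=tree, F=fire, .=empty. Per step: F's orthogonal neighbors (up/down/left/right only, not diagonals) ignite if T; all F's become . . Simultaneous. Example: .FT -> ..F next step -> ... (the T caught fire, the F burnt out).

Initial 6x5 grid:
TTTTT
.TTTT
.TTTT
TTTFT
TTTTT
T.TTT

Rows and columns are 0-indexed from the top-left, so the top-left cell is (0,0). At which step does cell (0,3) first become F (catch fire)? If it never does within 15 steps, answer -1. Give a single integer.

Step 1: cell (0,3)='T' (+4 fires, +1 burnt)
Step 2: cell (0,3)='T' (+7 fires, +4 burnt)
Step 3: cell (0,3)='F' (+8 fires, +7 burnt)
  -> target ignites at step 3
Step 4: cell (0,3)='.' (+4 fires, +8 burnt)
Step 5: cell (0,3)='.' (+2 fires, +4 burnt)
Step 6: cell (0,3)='.' (+1 fires, +2 burnt)
Step 7: cell (0,3)='.' (+0 fires, +1 burnt)
  fire out at step 7

3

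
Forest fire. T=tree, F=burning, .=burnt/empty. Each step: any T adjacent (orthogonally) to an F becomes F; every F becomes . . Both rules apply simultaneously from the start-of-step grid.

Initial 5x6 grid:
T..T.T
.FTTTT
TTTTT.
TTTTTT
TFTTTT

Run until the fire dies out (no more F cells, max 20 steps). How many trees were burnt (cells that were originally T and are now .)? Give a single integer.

Step 1: +5 fires, +2 burnt (F count now 5)
Step 2: +6 fires, +5 burnt (F count now 6)
Step 3: +5 fires, +6 burnt (F count now 5)
Step 4: +4 fires, +5 burnt (F count now 4)
Step 5: +2 fires, +4 burnt (F count now 2)
Step 6: +0 fires, +2 burnt (F count now 0)
Fire out after step 6
Initially T: 23, now '.': 29
Total burnt (originally-T cells now '.'): 22

Answer: 22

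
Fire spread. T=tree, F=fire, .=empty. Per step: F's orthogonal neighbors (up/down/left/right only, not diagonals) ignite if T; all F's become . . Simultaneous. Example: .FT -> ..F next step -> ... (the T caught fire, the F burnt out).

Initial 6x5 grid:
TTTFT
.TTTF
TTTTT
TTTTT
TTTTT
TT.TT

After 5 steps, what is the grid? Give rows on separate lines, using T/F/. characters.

Step 1: 4 trees catch fire, 2 burn out
  TTF.F
  .TTF.
  TTTTF
  TTTTT
  TTTTT
  TT.TT
Step 2: 4 trees catch fire, 4 burn out
  TF...
  .TF..
  TTTF.
  TTTTF
  TTTTT
  TT.TT
Step 3: 5 trees catch fire, 4 burn out
  F....
  .F...
  TTF..
  TTTF.
  TTTTF
  TT.TT
Step 4: 4 trees catch fire, 5 burn out
  .....
  .....
  TF...
  TTF..
  TTTF.
  TT.TF
Step 5: 4 trees catch fire, 4 burn out
  .....
  .....
  F....
  TF...
  TTF..
  TT.F.

.....
.....
F....
TF...
TTF..
TT.F.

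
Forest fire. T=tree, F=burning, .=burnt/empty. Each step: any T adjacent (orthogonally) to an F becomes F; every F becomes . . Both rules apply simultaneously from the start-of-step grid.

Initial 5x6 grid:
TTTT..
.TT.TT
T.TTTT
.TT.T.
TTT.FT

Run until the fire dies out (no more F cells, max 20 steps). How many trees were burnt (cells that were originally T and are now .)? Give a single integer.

Step 1: +2 fires, +1 burnt (F count now 2)
Step 2: +1 fires, +2 burnt (F count now 1)
Step 3: +3 fires, +1 burnt (F count now 3)
Step 4: +2 fires, +3 burnt (F count now 2)
Step 5: +2 fires, +2 burnt (F count now 2)
Step 6: +4 fires, +2 burnt (F count now 4)
Step 7: +3 fires, +4 burnt (F count now 3)
Step 8: +2 fires, +3 burnt (F count now 2)
Step 9: +0 fires, +2 burnt (F count now 0)
Fire out after step 9
Initially T: 20, now '.': 29
Total burnt (originally-T cells now '.'): 19

Answer: 19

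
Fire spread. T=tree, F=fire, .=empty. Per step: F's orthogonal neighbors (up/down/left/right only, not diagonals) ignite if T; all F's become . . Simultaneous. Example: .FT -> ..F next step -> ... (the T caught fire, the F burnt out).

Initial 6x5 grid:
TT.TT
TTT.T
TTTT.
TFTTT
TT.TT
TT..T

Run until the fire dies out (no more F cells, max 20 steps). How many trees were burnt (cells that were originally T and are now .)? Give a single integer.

Step 1: +4 fires, +1 burnt (F count now 4)
Step 2: +6 fires, +4 burnt (F count now 6)
Step 3: +7 fires, +6 burnt (F count now 7)
Step 4: +2 fires, +7 burnt (F count now 2)
Step 5: +1 fires, +2 burnt (F count now 1)
Step 6: +0 fires, +1 burnt (F count now 0)
Fire out after step 6
Initially T: 23, now '.': 27
Total burnt (originally-T cells now '.'): 20

Answer: 20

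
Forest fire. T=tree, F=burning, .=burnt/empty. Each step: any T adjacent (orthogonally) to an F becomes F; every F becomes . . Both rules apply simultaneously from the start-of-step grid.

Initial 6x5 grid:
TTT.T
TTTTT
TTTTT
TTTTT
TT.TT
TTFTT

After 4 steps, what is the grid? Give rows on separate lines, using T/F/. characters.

Step 1: 2 trees catch fire, 1 burn out
  TTT.T
  TTTTT
  TTTTT
  TTTTT
  TT.TT
  TF.FT
Step 2: 4 trees catch fire, 2 burn out
  TTT.T
  TTTTT
  TTTTT
  TTTTT
  TF.FT
  F...F
Step 3: 4 trees catch fire, 4 burn out
  TTT.T
  TTTTT
  TTTTT
  TFTFT
  F...F
  .....
Step 4: 5 trees catch fire, 4 burn out
  TTT.T
  TTTTT
  TFTFT
  F.F.F
  .....
  .....

TTT.T
TTTTT
TFTFT
F.F.F
.....
.....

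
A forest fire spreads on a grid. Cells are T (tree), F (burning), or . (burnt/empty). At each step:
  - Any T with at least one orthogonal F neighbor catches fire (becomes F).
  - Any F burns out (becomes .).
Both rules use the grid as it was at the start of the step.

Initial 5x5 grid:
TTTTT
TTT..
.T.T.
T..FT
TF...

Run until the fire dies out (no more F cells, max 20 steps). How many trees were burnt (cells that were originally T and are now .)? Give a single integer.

Answer: 4

Derivation:
Step 1: +3 fires, +2 burnt (F count now 3)
Step 2: +1 fires, +3 burnt (F count now 1)
Step 3: +0 fires, +1 burnt (F count now 0)
Fire out after step 3
Initially T: 13, now '.': 16
Total burnt (originally-T cells now '.'): 4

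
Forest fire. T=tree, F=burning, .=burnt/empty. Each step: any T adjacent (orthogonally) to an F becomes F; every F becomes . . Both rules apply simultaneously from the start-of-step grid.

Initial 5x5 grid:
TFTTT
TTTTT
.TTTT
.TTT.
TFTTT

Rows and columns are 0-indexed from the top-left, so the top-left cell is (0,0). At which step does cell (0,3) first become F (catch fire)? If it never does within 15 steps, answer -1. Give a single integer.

Step 1: cell (0,3)='T' (+6 fires, +2 burnt)
Step 2: cell (0,3)='F' (+6 fires, +6 burnt)
  -> target ignites at step 2
Step 3: cell (0,3)='.' (+5 fires, +6 burnt)
Step 4: cell (0,3)='.' (+2 fires, +5 burnt)
Step 5: cell (0,3)='.' (+1 fires, +2 burnt)
Step 6: cell (0,3)='.' (+0 fires, +1 burnt)
  fire out at step 6

2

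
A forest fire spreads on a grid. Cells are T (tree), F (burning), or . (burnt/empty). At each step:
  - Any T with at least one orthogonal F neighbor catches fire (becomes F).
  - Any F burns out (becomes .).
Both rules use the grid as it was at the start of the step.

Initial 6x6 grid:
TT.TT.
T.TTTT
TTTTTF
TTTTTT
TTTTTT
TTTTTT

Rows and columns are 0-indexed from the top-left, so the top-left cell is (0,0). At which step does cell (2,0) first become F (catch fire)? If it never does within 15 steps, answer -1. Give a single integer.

Step 1: cell (2,0)='T' (+3 fires, +1 burnt)
Step 2: cell (2,0)='T' (+4 fires, +3 burnt)
Step 3: cell (2,0)='T' (+6 fires, +4 burnt)
Step 4: cell (2,0)='T' (+6 fires, +6 burnt)
Step 5: cell (2,0)='F' (+4 fires, +6 burnt)
  -> target ignites at step 5
Step 6: cell (2,0)='.' (+4 fires, +4 burnt)
Step 7: cell (2,0)='.' (+3 fires, +4 burnt)
Step 8: cell (2,0)='.' (+2 fires, +3 burnt)
Step 9: cell (2,0)='.' (+0 fires, +2 burnt)
  fire out at step 9

5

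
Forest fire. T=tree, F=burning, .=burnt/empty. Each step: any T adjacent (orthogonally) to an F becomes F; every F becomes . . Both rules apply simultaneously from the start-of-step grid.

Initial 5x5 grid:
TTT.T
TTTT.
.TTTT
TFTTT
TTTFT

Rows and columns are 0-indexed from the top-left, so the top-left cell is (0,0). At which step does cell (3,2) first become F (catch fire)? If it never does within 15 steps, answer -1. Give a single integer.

Step 1: cell (3,2)='F' (+7 fires, +2 burnt)
  -> target ignites at step 1
Step 2: cell (3,2)='.' (+5 fires, +7 burnt)
Step 3: cell (3,2)='.' (+5 fires, +5 burnt)
Step 4: cell (3,2)='.' (+2 fires, +5 burnt)
Step 5: cell (3,2)='.' (+0 fires, +2 burnt)
  fire out at step 5

1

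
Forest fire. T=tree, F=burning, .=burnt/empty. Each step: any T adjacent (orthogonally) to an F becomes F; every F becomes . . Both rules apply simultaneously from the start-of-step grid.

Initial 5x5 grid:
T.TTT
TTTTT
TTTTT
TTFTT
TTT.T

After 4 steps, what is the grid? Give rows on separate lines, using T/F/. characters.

Step 1: 4 trees catch fire, 1 burn out
  T.TTT
  TTTTT
  TTFTT
  TF.FT
  TTF.T
Step 2: 6 trees catch fire, 4 burn out
  T.TTT
  TTFTT
  TF.FT
  F...F
  TF..T
Step 3: 7 trees catch fire, 6 burn out
  T.FTT
  TF.FT
  F...F
  .....
  F...F
Step 4: 3 trees catch fire, 7 burn out
  T..FT
  F...F
  .....
  .....
  .....

T..FT
F...F
.....
.....
.....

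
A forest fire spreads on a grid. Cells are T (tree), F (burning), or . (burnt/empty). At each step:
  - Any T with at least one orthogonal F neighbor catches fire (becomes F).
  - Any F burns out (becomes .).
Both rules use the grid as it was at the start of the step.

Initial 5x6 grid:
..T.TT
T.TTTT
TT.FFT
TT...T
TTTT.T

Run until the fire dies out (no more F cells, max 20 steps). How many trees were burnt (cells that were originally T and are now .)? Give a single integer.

Step 1: +3 fires, +2 burnt (F count now 3)
Step 2: +4 fires, +3 burnt (F count now 4)
Step 3: +3 fires, +4 burnt (F count now 3)
Step 4: +0 fires, +3 burnt (F count now 0)
Fire out after step 4
Initially T: 19, now '.': 21
Total burnt (originally-T cells now '.'): 10

Answer: 10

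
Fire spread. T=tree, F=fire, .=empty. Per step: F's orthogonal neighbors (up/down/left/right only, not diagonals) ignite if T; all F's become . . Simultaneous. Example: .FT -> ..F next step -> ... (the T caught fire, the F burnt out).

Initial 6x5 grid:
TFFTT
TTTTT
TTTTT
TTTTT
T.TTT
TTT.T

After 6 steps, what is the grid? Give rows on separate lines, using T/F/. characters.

Step 1: 4 trees catch fire, 2 burn out
  F..FT
  TFFTT
  TTTTT
  TTTTT
  T.TTT
  TTT.T
Step 2: 5 trees catch fire, 4 burn out
  ....F
  F..FT
  TFFTT
  TTTTT
  T.TTT
  TTT.T
Step 3: 5 trees catch fire, 5 burn out
  .....
  ....F
  F..FT
  TFFTT
  T.TTT
  TTT.T
Step 4: 4 trees catch fire, 5 burn out
  .....
  .....
  ....F
  F..FT
  T.FTT
  TTT.T
Step 5: 4 trees catch fire, 4 burn out
  .....
  .....
  .....
  ....F
  F..FT
  TTF.T
Step 6: 3 trees catch fire, 4 burn out
  .....
  .....
  .....
  .....
  ....F
  FF..T

.....
.....
.....
.....
....F
FF..T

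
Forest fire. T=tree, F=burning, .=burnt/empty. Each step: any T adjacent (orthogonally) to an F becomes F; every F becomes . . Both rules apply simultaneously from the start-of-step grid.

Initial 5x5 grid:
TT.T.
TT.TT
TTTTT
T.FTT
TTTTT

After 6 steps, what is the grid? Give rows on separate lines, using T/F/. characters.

Step 1: 3 trees catch fire, 1 burn out
  TT.T.
  TT.TT
  TTFTT
  T..FT
  TTFTT
Step 2: 5 trees catch fire, 3 burn out
  TT.T.
  TT.TT
  TF.FT
  T...F
  TF.FT
Step 3: 6 trees catch fire, 5 burn out
  TT.T.
  TF.FT
  F...F
  T....
  F...F
Step 4: 5 trees catch fire, 6 burn out
  TF.F.
  F...F
  .....
  F....
  .....
Step 5: 1 trees catch fire, 5 burn out
  F....
  .....
  .....
  .....
  .....
Step 6: 0 trees catch fire, 1 burn out
  .....
  .....
  .....
  .....
  .....

.....
.....
.....
.....
.....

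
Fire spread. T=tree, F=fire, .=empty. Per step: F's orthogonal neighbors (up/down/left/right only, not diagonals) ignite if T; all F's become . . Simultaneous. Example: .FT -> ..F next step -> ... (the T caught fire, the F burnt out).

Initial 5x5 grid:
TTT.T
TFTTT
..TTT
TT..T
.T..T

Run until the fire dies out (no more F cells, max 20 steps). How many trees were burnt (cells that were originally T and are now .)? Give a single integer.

Step 1: +3 fires, +1 burnt (F count now 3)
Step 2: +4 fires, +3 burnt (F count now 4)
Step 3: +2 fires, +4 burnt (F count now 2)
Step 4: +2 fires, +2 burnt (F count now 2)
Step 5: +1 fires, +2 burnt (F count now 1)
Step 6: +1 fires, +1 burnt (F count now 1)
Step 7: +0 fires, +1 burnt (F count now 0)
Fire out after step 7
Initially T: 16, now '.': 22
Total burnt (originally-T cells now '.'): 13

Answer: 13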